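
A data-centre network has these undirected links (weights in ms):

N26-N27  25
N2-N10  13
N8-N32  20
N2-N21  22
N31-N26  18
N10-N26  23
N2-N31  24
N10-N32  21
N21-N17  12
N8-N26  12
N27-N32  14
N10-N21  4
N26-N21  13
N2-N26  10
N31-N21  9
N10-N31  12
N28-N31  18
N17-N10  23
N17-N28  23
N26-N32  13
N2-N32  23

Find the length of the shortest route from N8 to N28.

Enumerating some paths:
N8 → N26 → N31 → N28: 12+18+18 = 48
N8 → N26 → N21 → N31 → N28: 12+13+9+18 = 52
The minimum is 48 ms via N8 → N26 → N31 → N28.

48 ms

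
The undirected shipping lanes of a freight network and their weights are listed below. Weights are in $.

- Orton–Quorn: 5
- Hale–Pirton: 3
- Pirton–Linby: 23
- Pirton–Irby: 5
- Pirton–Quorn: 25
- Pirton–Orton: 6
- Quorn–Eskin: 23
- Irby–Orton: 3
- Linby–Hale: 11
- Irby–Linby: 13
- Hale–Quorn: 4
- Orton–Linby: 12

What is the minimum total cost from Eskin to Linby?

Shortest distances from Eskin:
Eskin: 0
Quorn: 23  (via Eskin)
Hale: 27  (via Quorn)
Orton: 28  (via Quorn)
Pirton: 30  (via Hale)
Irby: 31  (via Orton)
Linby: 38  (via Hale)
Shortest route: Eskin → Quorn → Hale → Linby = $38.

$38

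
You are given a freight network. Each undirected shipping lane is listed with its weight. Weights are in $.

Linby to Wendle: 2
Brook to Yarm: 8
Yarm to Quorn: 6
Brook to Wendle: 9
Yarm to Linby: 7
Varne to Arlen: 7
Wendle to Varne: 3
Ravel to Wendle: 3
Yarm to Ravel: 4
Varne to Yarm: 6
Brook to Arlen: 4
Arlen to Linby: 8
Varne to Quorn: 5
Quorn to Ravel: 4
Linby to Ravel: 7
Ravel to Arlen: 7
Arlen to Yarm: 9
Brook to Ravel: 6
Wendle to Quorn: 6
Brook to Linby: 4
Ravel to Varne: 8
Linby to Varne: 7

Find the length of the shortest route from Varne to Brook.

$9

Compare a few routes:
Varne–Linby–Brook: 7+4 = 11
Varne–Wendle–Linby–Brook: 3+2+4 = 9
Cheapest is Varne–Wendle–Linby–Brook at $9.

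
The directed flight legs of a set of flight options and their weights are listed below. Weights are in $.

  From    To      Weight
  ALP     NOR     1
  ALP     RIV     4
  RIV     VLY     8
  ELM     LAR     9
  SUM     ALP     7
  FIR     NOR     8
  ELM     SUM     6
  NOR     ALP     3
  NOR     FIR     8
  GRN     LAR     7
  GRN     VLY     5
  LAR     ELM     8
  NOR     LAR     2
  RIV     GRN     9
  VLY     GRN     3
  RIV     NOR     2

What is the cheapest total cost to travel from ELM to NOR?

Settle nodes by increasing distance from ELM:
ELM: 0
SUM: 6  (via ELM)
LAR: 9  (via ELM)
ALP: 13  (via SUM)
NOR: 14  (via ALP)
Shortest route: ELM → SUM → ALP → NOR = $14.

$14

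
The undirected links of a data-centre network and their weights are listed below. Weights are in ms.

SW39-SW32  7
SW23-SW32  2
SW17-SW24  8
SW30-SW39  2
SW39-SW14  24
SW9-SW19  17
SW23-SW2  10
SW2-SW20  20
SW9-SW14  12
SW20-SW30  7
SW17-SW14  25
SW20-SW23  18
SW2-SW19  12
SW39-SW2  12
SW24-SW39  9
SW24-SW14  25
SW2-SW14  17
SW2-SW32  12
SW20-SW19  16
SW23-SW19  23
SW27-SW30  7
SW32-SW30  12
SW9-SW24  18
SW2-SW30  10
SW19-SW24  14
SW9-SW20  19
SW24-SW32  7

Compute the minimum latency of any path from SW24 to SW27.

Settle nodes by increasing distance from SW24:
SW24: 0
SW32: 7  (via SW24)
SW17: 8  (via SW24)
SW39: 9  (via SW24)
SW23: 9  (via SW32)
SW30: 11  (via SW39)
SW19: 14  (via SW24)
SW9: 18  (via SW24)
SW27: 18  (via SW30)
Shortest route: SW24 → SW39 → SW30 → SW27 = 18 ms.

18 ms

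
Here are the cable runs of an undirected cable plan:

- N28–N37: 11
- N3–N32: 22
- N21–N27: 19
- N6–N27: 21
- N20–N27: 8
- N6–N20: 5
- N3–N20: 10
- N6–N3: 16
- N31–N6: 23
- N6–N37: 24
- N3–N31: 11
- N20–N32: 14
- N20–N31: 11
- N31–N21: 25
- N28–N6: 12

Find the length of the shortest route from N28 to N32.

31

Settle nodes by increasing distance from N28:
N28: 0
N37: 11  (via N28)
N6: 12  (via N28)
N20: 17  (via N6)
N27: 25  (via N20)
N3: 27  (via N20)
N31: 28  (via N20)
N32: 31  (via N20)
Shortest route: N28 → N6 → N20 → N32 = 31.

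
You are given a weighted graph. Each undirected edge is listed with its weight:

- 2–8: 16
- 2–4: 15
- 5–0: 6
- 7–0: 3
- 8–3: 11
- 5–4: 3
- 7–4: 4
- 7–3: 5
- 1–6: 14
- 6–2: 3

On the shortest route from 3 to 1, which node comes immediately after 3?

Compare a few routes:
3 - 7 - 4 - 2 - 6 - 1: 5+4+15+3+14 = 41
3 - 8 - 2 - 6 - 1: 11+16+3+14 = 44
Cheapest is 3 - 7 - 4 - 2 - 6 - 1 at 41.
So from 3 the first move is to 7.

7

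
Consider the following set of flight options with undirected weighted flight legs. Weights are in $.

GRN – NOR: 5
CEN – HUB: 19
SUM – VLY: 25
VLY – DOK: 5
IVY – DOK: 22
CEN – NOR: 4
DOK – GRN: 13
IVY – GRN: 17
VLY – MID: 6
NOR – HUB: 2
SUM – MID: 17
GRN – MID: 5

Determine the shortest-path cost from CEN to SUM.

Compare a few routes:
CEN → HUB → NOR → GRN → MID → SUM: 19+2+5+5+17 = 48
CEN → NOR → GRN → MID → VLY → SUM: 4+5+5+6+25 = 45
CEN → NOR → GRN → DOK → VLY → MID → SUM: 4+5+13+5+6+17 = 50
CEN → NOR → GRN → MID → SUM: 4+5+5+17 = 31
The minimum is $31 via CEN → NOR → GRN → MID → SUM.

$31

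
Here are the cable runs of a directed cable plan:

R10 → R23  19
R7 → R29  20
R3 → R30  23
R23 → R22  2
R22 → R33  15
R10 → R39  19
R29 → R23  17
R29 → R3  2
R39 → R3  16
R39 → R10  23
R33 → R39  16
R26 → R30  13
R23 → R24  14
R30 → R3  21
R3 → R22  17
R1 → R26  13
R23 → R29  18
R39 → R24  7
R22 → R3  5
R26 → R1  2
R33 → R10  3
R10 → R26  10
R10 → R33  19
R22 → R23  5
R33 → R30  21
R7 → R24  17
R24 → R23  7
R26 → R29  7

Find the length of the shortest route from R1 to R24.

Candidate routes:
R1 → R26 → R29 → R23 → R24: 13+7+17+14 = 51
R1 → R26 → R29 → R3 → R22 → R33 → R39 → R24: 13+7+2+17+15+16+7 = 77
R1 → R26 → R29 → R3 → R22 → R23 → R24: 13+7+2+17+5+14 = 58
The minimum is 51 via R1 → R26 → R29 → R23 → R24.

51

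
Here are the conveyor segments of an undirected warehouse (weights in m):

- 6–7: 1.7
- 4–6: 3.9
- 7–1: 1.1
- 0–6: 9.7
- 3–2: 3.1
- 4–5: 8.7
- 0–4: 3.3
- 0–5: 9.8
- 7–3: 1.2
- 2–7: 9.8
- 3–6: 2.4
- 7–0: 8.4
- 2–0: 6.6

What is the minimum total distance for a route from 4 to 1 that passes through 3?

8.6 m

Shortest 4→3: 4–6–3 = 6.3
Best 3 to 1: 3–7–1 costing 2.3
Total via 3: 6.3 + 2.3 = 8.6 m.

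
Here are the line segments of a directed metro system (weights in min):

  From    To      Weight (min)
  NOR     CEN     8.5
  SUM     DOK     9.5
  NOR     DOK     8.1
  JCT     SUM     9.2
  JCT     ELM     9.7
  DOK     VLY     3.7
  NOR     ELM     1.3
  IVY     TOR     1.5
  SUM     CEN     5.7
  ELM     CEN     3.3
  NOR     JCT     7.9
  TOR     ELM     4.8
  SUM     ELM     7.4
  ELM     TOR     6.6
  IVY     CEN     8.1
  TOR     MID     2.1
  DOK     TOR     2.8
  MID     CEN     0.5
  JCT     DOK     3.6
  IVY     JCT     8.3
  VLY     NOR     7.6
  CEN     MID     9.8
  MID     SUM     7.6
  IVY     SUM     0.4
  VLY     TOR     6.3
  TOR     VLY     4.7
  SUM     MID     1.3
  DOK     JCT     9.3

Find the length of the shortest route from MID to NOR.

28.4 min

Candidate routes:
MID–SUM–DOK–VLY–NOR: 7.6+9.5+3.7+7.6 = 28.4
MID–SUM–DOK–TOR–VLY–NOR: 7.6+9.5+2.8+4.7+7.6 = 32.2
The minimum is 28.4 min via MID–SUM–DOK–VLY–NOR.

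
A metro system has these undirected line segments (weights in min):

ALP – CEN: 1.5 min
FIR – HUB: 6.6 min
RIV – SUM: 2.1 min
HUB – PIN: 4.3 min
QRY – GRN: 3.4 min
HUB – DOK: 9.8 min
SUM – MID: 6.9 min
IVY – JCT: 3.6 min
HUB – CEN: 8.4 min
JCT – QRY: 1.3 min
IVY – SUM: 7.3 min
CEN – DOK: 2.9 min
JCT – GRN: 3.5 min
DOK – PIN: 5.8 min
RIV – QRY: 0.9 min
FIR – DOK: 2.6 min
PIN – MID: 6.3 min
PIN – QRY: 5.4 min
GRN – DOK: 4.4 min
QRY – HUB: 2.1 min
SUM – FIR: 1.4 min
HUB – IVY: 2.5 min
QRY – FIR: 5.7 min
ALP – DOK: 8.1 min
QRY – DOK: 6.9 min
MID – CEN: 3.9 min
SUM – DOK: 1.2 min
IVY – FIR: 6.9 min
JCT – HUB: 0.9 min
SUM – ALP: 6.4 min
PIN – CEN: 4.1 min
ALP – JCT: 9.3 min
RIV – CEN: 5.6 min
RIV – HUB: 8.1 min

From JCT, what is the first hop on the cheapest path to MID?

QRY

Compare a few routes:
JCT → QRY → RIV → SUM → MID: 1.3+0.9+2.1+6.9 = 11.2
JCT → HUB → PIN → MID: 0.9+4.3+6.3 = 11.5
The minimum is 11.2 min via JCT → QRY → RIV → SUM → MID.
So from JCT the first move is to QRY.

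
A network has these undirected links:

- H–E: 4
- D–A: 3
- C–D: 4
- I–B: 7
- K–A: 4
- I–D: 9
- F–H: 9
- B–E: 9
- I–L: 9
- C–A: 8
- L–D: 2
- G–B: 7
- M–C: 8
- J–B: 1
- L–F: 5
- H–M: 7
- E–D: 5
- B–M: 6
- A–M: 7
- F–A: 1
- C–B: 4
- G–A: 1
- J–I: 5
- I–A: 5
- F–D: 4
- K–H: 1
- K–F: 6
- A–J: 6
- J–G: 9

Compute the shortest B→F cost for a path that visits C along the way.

Shortest B→C: B → C = 4
Shortest C→F: C → D → F = 8
Total via C: 4 + 8 = 12.

12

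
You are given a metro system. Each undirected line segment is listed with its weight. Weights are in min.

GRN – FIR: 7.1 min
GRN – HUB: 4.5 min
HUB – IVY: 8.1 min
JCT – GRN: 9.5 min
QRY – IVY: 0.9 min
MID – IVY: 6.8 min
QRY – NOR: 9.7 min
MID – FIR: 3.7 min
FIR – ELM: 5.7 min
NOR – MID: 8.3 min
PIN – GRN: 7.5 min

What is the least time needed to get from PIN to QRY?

Candidate routes:
PIN → GRN → FIR → MID → IVY → QRY: 7.5+7.1+3.7+6.8+0.9 = 26
PIN → GRN → HUB → IVY → QRY: 7.5+4.5+8.1+0.9 = 21
The minimum is 21 min via PIN → GRN → HUB → IVY → QRY.

21 min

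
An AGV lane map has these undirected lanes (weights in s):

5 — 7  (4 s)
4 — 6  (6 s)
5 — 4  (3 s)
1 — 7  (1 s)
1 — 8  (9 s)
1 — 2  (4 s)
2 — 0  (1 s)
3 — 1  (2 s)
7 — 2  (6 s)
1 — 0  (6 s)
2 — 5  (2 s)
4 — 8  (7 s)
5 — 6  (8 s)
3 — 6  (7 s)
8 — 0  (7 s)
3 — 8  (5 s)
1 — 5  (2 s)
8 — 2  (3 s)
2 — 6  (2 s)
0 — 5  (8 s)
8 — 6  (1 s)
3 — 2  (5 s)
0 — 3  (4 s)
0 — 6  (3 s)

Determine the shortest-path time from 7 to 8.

8 s

Running Dijkstra from 7:
7: 0
1: 1  (via 7)
3: 3  (via 1)
5: 3  (via 1)
2: 5  (via 1)
0: 6  (via 2)
4: 6  (via 5)
6: 7  (via 2)
8: 8  (via 3)
Shortest route: 7–1–3–8 = 8 s.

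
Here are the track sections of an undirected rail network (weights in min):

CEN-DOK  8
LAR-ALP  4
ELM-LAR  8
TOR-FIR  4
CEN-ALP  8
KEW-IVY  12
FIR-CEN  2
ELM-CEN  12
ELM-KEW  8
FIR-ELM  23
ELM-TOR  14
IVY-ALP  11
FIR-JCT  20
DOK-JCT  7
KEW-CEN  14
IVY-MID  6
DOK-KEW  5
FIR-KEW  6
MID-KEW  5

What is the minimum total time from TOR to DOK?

14 min

Compare a few routes:
TOR → FIR → CEN → KEW → DOK: 4+2+14+5 = 25
TOR → FIR → KEW → DOK: 4+6+5 = 15
TOR → ELM → KEW → DOK: 14+8+5 = 27
TOR → FIR → CEN → DOK: 4+2+8 = 14
Cheapest is TOR → FIR → CEN → DOK at 14 min.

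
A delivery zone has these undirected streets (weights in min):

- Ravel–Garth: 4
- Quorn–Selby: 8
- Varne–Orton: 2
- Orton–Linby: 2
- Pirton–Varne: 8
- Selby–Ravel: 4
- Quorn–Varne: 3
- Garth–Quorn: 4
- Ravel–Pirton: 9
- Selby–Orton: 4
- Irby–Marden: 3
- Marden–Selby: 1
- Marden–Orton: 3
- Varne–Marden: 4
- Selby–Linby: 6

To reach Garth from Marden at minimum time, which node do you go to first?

Candidate routes:
Marden–Selby–Quorn–Garth: 1+8+4 = 13
Marden–Varne–Quorn–Garth: 4+3+4 = 11
Marden–Orton–Varne–Quorn–Garth: 3+2+3+4 = 12
Marden–Selby–Ravel–Garth: 1+4+4 = 9
Cheapest is Marden–Selby–Ravel–Garth at 9 min.
So from Marden the first move is to Selby.

Selby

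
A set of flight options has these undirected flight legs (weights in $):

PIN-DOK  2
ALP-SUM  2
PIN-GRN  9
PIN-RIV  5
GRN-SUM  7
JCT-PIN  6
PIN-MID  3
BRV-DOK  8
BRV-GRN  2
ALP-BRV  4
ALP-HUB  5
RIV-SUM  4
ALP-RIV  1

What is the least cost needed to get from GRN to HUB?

Enumerating some paths:
GRN–PIN–RIV–ALP–HUB: 9+5+1+5 = 20
GRN–BRV–ALP–HUB: 2+4+5 = 11
GRN–SUM–ALP–HUB: 7+2+5 = 14
GRN–SUM–RIV–ALP–HUB: 7+4+1+5 = 17
Cheapest is GRN–BRV–ALP–HUB at $11.

$11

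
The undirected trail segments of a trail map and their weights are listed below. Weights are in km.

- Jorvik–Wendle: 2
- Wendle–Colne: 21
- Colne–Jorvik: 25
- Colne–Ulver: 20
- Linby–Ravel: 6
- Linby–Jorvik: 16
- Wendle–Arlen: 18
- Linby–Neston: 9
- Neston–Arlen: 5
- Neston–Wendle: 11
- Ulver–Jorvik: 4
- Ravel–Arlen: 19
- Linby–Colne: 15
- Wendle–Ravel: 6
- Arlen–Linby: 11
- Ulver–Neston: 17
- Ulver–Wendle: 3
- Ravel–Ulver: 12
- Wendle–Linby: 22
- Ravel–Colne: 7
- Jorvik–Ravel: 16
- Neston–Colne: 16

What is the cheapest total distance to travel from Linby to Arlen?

Enumerating some paths:
Linby → Arlen: 11 = 11
Linby → Ravel → Arlen: 6+19 = 25
Linby → Neston → Arlen: 9+5 = 14
Cheapest is Linby → Arlen at 11 km.

11 km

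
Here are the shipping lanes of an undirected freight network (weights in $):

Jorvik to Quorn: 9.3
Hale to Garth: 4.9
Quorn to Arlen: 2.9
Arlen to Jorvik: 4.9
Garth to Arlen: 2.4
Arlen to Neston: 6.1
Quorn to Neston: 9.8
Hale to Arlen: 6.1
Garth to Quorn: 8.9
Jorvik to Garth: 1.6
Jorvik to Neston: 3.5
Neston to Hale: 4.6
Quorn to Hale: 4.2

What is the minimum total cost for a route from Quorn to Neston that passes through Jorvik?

$10.4

Shortest Quorn→Jorvik: Quorn–Arlen–Garth–Jorvik = 6.9
Best Jorvik to Neston: Jorvik–Neston costing 3.5
Total via Jorvik: 6.9 + 3.5 = $10.4.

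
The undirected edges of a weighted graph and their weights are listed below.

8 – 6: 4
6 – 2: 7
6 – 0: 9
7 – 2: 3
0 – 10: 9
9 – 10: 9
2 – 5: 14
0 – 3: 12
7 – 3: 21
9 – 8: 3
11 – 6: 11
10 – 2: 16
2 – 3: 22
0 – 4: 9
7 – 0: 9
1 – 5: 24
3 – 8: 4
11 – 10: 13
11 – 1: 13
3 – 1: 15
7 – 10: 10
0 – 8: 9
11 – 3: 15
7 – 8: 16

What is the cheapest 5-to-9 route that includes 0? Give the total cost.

Shortest 5→0: 5 → 2 → 7 → 0 = 26
Best 0 to 9: 0 → 8 → 9 costing 12
Total via 0: 26 + 12 = 38.

38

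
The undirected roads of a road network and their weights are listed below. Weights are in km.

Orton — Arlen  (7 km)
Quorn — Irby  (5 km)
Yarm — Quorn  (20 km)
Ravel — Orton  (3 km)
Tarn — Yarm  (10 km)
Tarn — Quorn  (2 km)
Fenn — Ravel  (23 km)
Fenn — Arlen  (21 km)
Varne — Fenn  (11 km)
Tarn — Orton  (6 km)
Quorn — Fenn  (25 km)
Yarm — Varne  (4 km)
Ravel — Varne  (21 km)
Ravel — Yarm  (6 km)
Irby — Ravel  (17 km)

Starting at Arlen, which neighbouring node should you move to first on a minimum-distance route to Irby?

Candidate routes:
Arlen–Orton–Ravel–Yarm–Tarn–Quorn–Irby: 7+3+6+10+2+5 = 33
Arlen–Orton–Tarn–Quorn–Irby: 7+6+2+5 = 20
Arlen–Orton–Ravel–Irby: 7+3+17 = 27
The minimum is 20 km via Arlen–Orton–Tarn–Quorn–Irby.
So from Arlen the first move is to Orton.

Orton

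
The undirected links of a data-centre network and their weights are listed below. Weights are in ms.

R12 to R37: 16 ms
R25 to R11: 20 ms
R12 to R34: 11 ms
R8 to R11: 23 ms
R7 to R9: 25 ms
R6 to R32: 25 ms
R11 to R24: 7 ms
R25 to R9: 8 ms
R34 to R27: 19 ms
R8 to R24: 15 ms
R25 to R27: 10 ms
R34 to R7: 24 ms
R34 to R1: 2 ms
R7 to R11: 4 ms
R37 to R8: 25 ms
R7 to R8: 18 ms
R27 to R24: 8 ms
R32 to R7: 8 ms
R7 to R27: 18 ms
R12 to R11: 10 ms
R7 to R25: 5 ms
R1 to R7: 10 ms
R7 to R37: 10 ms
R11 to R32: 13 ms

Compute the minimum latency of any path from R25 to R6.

38 ms

Settle nodes by increasing distance from R25:
R25: 0
R7: 5  (via R25)
R9: 8  (via R25)
R11: 9  (via R7)
R27: 10  (via R25)
R32: 13  (via R7)
R37: 15  (via R7)
R1: 15  (via R7)
R24: 16  (via R11)
R34: 17  (via R1)
R12: 19  (via R11)
R8: 23  (via R7)
R6: 38  (via R32)
Shortest route: R25–R7–R32–R6 = 38 ms.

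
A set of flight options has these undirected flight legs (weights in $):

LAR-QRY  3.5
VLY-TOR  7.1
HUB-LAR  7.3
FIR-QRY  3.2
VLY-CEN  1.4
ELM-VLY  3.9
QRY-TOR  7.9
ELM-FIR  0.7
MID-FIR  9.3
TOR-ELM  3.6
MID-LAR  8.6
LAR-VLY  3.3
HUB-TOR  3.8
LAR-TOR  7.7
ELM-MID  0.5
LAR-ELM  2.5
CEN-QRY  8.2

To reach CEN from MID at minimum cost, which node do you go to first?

Enumerating some paths:
MID - ELM - VLY - CEN: 0.5+3.9+1.4 = 5.8
MID - ELM - LAR - VLY - CEN: 0.5+2.5+3.3+1.4 = 7.7
The minimum is $5.8 via MID - ELM - VLY - CEN.
So from MID the first move is to ELM.

ELM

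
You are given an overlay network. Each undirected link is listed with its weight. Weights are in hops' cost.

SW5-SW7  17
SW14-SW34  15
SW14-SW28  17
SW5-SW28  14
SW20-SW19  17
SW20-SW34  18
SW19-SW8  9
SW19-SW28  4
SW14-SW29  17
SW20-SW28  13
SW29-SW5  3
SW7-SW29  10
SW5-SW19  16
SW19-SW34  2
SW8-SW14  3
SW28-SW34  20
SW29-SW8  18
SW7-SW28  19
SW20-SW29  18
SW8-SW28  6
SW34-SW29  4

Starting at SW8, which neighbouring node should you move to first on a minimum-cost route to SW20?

Compare a few routes:
SW8 → SW28 → SW20: 6+13 = 19
SW8 → SW19 → SW28 → SW20: 9+4+13 = 26
Cheapest is SW8 → SW28 → SW20 at 19 hops' cost.
So from SW8 the first move is to SW28.

SW28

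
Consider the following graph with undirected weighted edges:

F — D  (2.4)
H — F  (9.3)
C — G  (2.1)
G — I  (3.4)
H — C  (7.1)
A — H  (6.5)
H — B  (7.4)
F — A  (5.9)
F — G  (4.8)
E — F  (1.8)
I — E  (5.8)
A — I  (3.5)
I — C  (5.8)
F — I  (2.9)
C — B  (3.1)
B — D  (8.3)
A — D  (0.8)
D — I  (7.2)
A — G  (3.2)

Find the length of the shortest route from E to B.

Settle nodes by increasing distance from E:
E: 0
F: 1.8  (via E)
D: 4.2  (via F)
I: 4.7  (via F)
A: 5  (via D)
G: 6.6  (via F)
C: 8.7  (via G)
H: 11.1  (via F)
B: 11.8  (via C)
Shortest route: E–F–G–C–B = 11.8.

11.8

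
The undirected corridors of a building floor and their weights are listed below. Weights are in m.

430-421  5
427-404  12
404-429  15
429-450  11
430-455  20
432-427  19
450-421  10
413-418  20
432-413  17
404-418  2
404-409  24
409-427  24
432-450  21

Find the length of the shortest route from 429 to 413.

37 m

Compare a few routes:
429 - 450 - 432 - 413: 11+21+17 = 49
429 - 404 - 418 - 413: 15+2+20 = 37
Cheapest is 429 - 404 - 418 - 413 at 37 m.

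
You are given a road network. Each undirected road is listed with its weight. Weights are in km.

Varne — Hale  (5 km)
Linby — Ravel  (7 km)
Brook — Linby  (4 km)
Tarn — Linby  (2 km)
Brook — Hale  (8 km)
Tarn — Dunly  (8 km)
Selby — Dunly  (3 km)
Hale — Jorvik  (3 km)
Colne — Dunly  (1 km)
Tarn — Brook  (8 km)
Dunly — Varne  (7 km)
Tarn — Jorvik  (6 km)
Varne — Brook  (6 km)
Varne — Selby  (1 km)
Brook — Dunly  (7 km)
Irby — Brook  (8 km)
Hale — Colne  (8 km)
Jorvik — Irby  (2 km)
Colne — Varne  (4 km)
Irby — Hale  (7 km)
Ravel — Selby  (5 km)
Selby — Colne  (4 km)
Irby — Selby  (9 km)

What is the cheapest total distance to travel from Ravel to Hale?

11 km

Running Dijkstra from Ravel:
Ravel: 0
Selby: 5  (via Ravel)
Varne: 6  (via Selby)
Linby: 7  (via Ravel)
Dunly: 8  (via Selby)
Colne: 9  (via Selby)
Tarn: 9  (via Linby)
Hale: 11  (via Varne)
Shortest route: Ravel–Selby–Varne–Hale = 11 km.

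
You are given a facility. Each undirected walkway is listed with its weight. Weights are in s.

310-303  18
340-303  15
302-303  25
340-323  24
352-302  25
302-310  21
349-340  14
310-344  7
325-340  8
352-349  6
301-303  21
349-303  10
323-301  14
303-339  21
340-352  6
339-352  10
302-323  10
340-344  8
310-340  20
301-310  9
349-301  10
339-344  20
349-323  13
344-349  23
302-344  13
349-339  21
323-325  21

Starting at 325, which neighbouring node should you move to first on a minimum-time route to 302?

Enumerating some paths:
325 - 323 - 302: 21+10 = 31
325 - 340 - 344 - 302: 8+8+13 = 29
The minimum is 29 s via 325 - 340 - 344 - 302.
So from 325 the first move is to 340.

340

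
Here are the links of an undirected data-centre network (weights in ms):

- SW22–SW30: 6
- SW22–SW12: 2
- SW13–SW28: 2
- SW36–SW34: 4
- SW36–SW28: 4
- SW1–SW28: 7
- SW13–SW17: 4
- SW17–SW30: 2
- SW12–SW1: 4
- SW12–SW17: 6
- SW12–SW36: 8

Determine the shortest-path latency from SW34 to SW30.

16 ms

Enumerating some paths:
SW34 - SW36 - SW12 - SW22 - SW30: 4+8+2+6 = 20
SW34 - SW36 - SW28 - SW13 - SW17 - SW30: 4+4+2+4+2 = 16
SW34 - SW36 - SW12 - SW17 - SW30: 4+8+6+2 = 20
Cheapest is SW34 - SW36 - SW28 - SW13 - SW17 - SW30 at 16 ms.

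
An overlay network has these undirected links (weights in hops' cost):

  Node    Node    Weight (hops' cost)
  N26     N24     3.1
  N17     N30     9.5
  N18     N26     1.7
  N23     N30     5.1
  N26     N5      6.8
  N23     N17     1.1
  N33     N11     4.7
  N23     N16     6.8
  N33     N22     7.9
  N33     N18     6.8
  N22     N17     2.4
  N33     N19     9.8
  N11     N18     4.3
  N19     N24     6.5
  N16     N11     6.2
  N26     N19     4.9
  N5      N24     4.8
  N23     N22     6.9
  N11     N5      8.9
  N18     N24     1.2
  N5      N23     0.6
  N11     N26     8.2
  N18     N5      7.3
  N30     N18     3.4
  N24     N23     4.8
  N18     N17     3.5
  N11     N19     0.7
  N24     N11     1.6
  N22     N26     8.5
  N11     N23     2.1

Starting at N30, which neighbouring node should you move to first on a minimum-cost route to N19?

Candidate routes:
N30–N18–N26–N19: 3.4+1.7+4.9 = 10
N30–N18–N11–N19: 3.4+4.3+0.7 = 8.4
N30–N18–N24–N11–N19: 3.4+1.2+1.6+0.7 = 6.9
N30–N23–N11–N19: 5.1+2.1+0.7 = 7.9
Cheapest is N30–N18–N24–N11–N19 at 6.9 hops' cost.
So from N30 the first move is to N18.

N18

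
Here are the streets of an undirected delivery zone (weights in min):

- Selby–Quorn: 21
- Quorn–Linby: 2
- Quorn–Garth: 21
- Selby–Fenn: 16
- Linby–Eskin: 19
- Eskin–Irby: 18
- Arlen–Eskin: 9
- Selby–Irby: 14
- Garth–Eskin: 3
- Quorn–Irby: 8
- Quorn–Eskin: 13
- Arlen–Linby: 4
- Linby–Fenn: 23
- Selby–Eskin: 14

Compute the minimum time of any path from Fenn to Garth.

Running Dijkstra from Fenn:
Fenn: 0
Selby: 16  (via Fenn)
Linby: 23  (via Fenn)
Quorn: 25  (via Linby)
Arlen: 27  (via Linby)
Irby: 30  (via Selby)
Eskin: 30  (via Selby)
Garth: 33  (via Eskin)
Shortest route: Fenn → Selby → Eskin → Garth = 33 min.

33 min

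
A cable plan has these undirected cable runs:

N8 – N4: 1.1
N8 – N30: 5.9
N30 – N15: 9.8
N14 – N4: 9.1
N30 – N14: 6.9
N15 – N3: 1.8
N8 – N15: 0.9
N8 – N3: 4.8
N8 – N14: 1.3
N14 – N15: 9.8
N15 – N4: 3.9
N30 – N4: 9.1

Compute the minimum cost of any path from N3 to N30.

8.6

Running Dijkstra from N3:
N3: 0
N15: 1.8  (via N3)
N8: 2.7  (via N15)
N4: 3.8  (via N8)
N14: 4  (via N8)
N30: 8.6  (via N8)
Shortest route: N3–N15–N8–N30 = 8.6.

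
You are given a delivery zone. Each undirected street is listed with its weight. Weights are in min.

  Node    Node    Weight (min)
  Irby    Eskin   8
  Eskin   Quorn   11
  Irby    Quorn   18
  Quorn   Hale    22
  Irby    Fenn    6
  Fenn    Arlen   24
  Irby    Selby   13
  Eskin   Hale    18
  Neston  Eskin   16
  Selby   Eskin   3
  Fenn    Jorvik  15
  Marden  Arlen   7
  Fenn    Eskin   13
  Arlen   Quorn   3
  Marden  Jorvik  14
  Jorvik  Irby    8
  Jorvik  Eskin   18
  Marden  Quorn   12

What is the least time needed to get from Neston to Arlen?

30 min

Enumerating some paths:
Neston - Eskin - Irby - Jorvik - Marden - Arlen: 16+8+8+14+7 = 53
Neston - Eskin - Irby - Quorn - Arlen: 16+8+18+3 = 45
Neston - Eskin - Quorn - Arlen: 16+11+3 = 30
Neston - Eskin - Quorn - Marden - Arlen: 16+11+12+7 = 46
The minimum is 30 min via Neston - Eskin - Quorn - Arlen.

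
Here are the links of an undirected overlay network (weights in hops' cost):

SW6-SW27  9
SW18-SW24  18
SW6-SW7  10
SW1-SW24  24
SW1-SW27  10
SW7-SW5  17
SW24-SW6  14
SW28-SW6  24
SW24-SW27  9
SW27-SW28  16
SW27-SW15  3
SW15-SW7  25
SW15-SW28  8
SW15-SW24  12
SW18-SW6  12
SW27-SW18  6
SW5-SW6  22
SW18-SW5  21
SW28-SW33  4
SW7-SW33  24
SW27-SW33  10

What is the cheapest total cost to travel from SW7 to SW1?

29 hops' cost

Candidate routes:
SW7 → SW6 → SW18 → SW27 → SW1: 10+12+6+10 = 38
SW7 → SW15 → SW27 → SW1: 25+3+10 = 38
SW7 → SW6 → SW27 → SW1: 10+9+10 = 29
Cheapest is SW7 → SW6 → SW27 → SW1 at 29 hops' cost.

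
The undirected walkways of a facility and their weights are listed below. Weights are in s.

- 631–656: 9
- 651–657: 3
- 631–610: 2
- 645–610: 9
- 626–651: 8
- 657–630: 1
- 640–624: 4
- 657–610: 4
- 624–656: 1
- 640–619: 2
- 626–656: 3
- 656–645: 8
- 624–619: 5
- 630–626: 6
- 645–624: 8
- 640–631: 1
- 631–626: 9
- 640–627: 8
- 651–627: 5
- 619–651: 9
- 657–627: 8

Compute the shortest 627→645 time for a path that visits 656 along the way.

Shortest 627→656: 627 → 640 → 624 → 656 = 13
Shortest 656→645: 656 → 645 = 8
Total via 656: 13 + 8 = 21 s.

21 s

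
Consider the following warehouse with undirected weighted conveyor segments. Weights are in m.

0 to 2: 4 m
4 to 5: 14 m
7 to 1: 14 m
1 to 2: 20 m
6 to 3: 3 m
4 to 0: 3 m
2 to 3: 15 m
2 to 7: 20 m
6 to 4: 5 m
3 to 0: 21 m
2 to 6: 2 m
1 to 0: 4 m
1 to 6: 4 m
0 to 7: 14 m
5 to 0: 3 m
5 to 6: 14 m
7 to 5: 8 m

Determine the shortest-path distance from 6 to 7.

Shortest distances from 6:
6: 0
2: 2  (via 6)
3: 3  (via 6)
1: 4  (via 6)
4: 5  (via 6)
0: 6  (via 2)
5: 9  (via 0)
7: 17  (via 5)
Shortest route: 6 → 2 → 0 → 5 → 7 = 17 m.

17 m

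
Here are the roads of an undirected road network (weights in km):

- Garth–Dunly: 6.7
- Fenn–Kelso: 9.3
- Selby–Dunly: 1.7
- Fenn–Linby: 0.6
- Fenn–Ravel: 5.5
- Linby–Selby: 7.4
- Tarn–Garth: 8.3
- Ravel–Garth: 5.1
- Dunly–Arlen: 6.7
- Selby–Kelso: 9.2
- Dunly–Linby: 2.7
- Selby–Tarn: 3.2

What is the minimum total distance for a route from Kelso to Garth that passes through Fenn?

Shortest Kelso→Fenn: Kelso → Fenn = 9.3
Best Fenn to Garth: Fenn → Linby → Dunly → Garth costing 10
Total via Fenn: 9.3 + 10 = 19.3 km.

19.3 km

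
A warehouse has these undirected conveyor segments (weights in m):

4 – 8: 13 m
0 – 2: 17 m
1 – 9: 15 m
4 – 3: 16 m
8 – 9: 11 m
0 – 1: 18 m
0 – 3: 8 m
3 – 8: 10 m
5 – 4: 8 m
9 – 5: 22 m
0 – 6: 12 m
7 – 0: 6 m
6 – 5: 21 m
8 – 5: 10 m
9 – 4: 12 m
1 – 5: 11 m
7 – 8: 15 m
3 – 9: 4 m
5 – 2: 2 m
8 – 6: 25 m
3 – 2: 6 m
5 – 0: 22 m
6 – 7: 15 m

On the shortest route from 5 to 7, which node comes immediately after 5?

Compare a few routes:
5–2–3–0–7: 2+6+8+6 = 22
5–8–7: 10+15 = 25
5–2–0–7: 2+17+6 = 25
The minimum is 22 m via 5–2–3–0–7.
So from 5 the first move is to 2.

2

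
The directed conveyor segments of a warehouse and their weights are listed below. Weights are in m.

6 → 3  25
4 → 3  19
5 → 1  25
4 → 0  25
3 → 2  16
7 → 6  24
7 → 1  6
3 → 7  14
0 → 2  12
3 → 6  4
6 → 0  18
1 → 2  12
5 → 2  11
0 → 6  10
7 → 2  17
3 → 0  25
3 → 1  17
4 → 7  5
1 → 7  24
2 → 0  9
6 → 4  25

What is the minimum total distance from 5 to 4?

55 m

Compare a few routes:
5 → 2 → 0 → 6 → 4: 11+9+10+25 = 55
5 → 1 → 2 → 0 → 6 → 4: 25+12+9+10+25 = 81
Cheapest is 5 → 2 → 0 → 6 → 4 at 55 m.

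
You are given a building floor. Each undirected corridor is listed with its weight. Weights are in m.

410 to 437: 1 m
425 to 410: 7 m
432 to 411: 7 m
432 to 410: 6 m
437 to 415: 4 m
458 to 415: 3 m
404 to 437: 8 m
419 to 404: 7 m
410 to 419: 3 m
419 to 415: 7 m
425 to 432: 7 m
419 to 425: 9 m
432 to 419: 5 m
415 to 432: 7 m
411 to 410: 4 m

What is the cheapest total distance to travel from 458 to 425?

15 m

Compare a few routes:
458 → 415 → 432 → 425: 3+7+7 = 17
458 → 415 → 419 → 425: 3+7+9 = 19
458 → 415 → 437 → 410 → 425: 3+4+1+7 = 15
The minimum is 15 m via 458 → 415 → 437 → 410 → 425.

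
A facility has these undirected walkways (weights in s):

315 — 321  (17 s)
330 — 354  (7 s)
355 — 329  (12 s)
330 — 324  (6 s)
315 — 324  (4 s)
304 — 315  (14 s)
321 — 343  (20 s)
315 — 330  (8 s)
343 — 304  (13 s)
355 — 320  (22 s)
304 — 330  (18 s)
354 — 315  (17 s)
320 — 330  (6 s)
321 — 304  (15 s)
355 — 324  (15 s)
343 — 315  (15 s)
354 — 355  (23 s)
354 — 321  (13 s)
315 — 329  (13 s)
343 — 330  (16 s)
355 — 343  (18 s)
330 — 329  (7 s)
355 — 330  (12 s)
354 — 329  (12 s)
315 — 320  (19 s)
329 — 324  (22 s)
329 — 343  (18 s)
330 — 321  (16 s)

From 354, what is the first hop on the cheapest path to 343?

Enumerating some paths:
354 - 330 - 343: 7+16 = 23
354 - 330 - 315 - 343: 7+8+15 = 30
The minimum is 23 s via 354 - 330 - 343.
So from 354 the first move is to 330.

330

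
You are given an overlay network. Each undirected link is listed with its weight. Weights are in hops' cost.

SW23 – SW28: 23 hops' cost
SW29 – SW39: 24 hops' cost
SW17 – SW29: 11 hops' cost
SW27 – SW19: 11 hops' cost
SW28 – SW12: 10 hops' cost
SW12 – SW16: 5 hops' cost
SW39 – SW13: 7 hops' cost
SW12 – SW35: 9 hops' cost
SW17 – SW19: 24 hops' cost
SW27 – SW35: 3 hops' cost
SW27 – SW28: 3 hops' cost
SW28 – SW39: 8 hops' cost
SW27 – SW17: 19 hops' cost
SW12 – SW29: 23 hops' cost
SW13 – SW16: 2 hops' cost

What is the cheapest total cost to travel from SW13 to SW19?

29 hops' cost

Candidate routes:
SW13 → SW39 → SW28 → SW27 → SW19: 7+8+3+11 = 29
SW13 → SW16 → SW12 → SW35 → SW27 → SW19: 2+5+9+3+11 = 30
Cheapest is SW13 → SW39 → SW28 → SW27 → SW19 at 29 hops' cost.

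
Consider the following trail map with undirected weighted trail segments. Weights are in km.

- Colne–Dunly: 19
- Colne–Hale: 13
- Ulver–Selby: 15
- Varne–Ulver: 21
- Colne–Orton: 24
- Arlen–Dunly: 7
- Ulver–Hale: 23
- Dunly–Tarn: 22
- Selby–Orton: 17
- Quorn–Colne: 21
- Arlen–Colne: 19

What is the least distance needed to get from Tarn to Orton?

Enumerating some paths:
Tarn - Dunly - Colne - Hale - Ulver - Selby - Orton: 22+19+13+23+15+17 = 109
Tarn - Dunly - Colne - Orton: 22+19+24 = 65
Tarn - Dunly - Arlen - Colne - Orton: 22+7+19+24 = 72
The minimum is 65 km via Tarn - Dunly - Colne - Orton.

65 km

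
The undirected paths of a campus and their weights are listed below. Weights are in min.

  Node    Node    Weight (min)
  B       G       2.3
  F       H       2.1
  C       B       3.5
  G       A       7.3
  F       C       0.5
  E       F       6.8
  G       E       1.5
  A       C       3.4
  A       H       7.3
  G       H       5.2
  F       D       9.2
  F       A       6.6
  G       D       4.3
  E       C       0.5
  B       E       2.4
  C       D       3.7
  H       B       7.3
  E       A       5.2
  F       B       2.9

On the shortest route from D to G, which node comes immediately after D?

Compare a few routes:
D - G: 4.3 = 4.3
D - C - E - B - G: 3.7+0.5+2.4+2.3 = 8.9
D - C - E - G: 3.7+0.5+1.5 = 5.7
The minimum is 4.3 min via D - G.
So from D the first move is to G.

G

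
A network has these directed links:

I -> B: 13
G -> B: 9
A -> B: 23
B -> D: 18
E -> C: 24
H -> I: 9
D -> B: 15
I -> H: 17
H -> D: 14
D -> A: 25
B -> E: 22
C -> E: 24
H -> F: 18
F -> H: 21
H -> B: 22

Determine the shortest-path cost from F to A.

Candidate routes:
F - H - D - A: 21+14+25 = 60
F - H - B - D - A: 21+22+18+25 = 86
F - H - I - B - D - A: 21+9+13+18+25 = 86
Cheapest is F - H - D - A at 60.

60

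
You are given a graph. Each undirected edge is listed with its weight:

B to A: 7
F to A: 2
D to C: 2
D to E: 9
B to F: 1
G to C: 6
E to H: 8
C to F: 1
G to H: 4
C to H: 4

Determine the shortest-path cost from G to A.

9

Running Dijkstra from G:
G: 0
H: 4  (via G)
C: 6  (via G)
F: 7  (via C)
B: 8  (via F)
D: 8  (via C)
A: 9  (via F)
Shortest route: G–C–F–A = 9.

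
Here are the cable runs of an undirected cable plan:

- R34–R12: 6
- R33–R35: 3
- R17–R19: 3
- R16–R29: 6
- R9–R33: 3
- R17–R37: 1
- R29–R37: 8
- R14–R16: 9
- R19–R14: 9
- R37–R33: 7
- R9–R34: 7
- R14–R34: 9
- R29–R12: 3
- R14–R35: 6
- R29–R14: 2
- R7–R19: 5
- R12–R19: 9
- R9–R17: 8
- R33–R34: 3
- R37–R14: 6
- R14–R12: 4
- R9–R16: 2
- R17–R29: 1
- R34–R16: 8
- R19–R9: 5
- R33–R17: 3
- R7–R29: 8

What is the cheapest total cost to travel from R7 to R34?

14

Settle nodes by increasing distance from R7:
R7: 0
R19: 5  (via R7)
R29: 8  (via R7)
R17: 8  (via R19)
R37: 9  (via R17)
R14: 10  (via R29)
R9: 10  (via R19)
R12: 11  (via R29)
R33: 11  (via R17)
R16: 12  (via R9)
R34: 14  (via R33)
Shortest route: R7–R19–R17–R33–R34 = 14.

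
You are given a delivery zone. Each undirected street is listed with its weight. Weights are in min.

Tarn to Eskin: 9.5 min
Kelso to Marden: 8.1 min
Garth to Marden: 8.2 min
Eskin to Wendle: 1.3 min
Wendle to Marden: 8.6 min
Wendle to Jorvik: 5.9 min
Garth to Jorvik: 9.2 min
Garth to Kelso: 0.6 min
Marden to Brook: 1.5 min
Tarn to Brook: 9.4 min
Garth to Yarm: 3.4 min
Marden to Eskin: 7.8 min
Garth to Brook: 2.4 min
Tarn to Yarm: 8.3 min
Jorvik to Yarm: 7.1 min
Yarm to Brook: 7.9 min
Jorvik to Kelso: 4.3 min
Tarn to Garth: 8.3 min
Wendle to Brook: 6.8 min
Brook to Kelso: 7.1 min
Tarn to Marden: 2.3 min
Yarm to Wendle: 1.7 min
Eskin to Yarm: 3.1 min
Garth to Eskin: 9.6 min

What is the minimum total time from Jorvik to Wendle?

5.9 min

Shortest distances from Jorvik:
Jorvik: 0
Kelso: 4.3  (via Jorvik)
Garth: 4.9  (via Kelso)
Wendle: 5.9  (via Jorvik)
Shortest route: Jorvik–Wendle = 5.9 min.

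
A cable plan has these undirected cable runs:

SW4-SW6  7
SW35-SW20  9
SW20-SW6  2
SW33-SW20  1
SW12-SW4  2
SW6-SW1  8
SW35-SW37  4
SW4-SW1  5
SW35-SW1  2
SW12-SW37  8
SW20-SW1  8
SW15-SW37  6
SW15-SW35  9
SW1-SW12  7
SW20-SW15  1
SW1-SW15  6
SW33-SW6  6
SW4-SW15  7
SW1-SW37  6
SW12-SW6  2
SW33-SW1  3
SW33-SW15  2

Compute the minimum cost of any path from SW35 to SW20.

Compare a few routes:
SW35 → SW1 → SW33 → SW20: 2+3+1 = 6
SW35 → SW1 → SW33 → SW15 → SW20: 2+3+2+1 = 8
The minimum is 6 via SW35 → SW1 → SW33 → SW20.

6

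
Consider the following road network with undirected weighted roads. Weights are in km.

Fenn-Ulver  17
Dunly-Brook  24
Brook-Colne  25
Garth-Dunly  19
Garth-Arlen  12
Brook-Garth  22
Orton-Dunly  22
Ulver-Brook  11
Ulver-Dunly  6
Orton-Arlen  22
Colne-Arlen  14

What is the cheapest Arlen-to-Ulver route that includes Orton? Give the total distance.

Best Arlen to Orton: Arlen–Orton costing 22
Best Orton to Ulver: Orton–Dunly–Ulver costing 28
Total via Orton: 22 + 28 = 50 km.

50 km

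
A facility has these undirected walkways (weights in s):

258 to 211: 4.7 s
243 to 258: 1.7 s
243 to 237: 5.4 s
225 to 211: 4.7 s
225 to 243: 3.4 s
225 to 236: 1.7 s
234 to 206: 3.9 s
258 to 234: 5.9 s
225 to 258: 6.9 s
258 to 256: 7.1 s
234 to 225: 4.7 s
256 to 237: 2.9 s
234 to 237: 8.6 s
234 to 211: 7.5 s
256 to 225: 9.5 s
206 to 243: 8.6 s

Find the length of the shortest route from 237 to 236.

Shortest distances from 237:
237: 0
256: 2.9  (via 237)
243: 5.4  (via 237)
258: 7.1  (via 243)
234: 8.6  (via 237)
225: 8.8  (via 243)
236: 10.5  (via 225)
Shortest route: 237 → 243 → 225 → 236 = 10.5 s.

10.5 s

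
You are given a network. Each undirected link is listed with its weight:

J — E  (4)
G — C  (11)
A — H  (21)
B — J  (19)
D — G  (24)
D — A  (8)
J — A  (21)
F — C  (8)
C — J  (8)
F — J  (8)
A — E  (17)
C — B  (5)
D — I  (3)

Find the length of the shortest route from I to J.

32

Shortest distances from I:
I: 0
D: 3  (via I)
A: 11  (via D)
G: 27  (via D)
E: 28  (via A)
H: 32  (via A)
J: 32  (via A)
Shortest route: I–D–A–J = 32.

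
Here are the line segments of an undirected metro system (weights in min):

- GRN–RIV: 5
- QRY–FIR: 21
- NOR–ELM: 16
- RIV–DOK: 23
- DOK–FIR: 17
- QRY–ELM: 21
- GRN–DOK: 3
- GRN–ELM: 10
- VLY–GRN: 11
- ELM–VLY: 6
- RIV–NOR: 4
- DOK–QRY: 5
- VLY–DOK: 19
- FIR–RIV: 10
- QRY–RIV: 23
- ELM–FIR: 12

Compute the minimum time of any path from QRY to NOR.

17 min

Candidate routes:
QRY → RIV → NOR: 23+4 = 27
QRY → DOK → GRN → ELM → NOR: 5+3+10+16 = 34
QRY → DOK → RIV → NOR: 5+23+4 = 32
QRY → DOK → GRN → RIV → NOR: 5+3+5+4 = 17
Cheapest is QRY → DOK → GRN → RIV → NOR at 17 min.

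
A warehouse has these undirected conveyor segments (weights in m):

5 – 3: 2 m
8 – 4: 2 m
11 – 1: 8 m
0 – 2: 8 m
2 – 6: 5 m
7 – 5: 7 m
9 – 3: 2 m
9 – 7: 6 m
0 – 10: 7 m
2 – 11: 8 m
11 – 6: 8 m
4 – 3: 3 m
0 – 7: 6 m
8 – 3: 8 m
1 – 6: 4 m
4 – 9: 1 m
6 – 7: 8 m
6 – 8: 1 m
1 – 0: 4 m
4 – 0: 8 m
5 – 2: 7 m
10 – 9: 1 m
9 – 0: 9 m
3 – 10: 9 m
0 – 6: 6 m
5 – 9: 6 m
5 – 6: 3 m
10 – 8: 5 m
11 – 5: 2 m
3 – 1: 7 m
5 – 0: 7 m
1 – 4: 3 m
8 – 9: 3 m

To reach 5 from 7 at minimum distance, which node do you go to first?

5

Enumerating some paths:
7 - 9 - 3 - 5: 6+2+2 = 10
7 - 5: 7 = 7
7 - 9 - 4 - 3 - 5: 6+1+3+2 = 12
7 - 6 - 5: 8+3 = 11
The minimum is 7 m via 7 - 5.
So from 7 the first move is to 5.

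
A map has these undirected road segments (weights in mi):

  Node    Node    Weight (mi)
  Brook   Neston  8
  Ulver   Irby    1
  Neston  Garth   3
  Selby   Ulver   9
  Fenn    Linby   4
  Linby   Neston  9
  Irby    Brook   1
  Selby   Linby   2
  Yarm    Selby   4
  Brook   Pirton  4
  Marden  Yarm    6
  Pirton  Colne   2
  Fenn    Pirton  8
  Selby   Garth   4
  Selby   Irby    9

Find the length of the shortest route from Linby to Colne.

14 mi

Settle nodes by increasing distance from Linby:
Linby: 0
Selby: 2  (via Linby)
Fenn: 4  (via Linby)
Garth: 6  (via Selby)
Yarm: 6  (via Selby)
Neston: 9  (via Linby)
Irby: 11  (via Selby)
Ulver: 11  (via Selby)
Marden: 12  (via Yarm)
Brook: 12  (via Irby)
Pirton: 12  (via Fenn)
Colne: 14  (via Pirton)
Shortest route: Linby → Fenn → Pirton → Colne = 14 mi.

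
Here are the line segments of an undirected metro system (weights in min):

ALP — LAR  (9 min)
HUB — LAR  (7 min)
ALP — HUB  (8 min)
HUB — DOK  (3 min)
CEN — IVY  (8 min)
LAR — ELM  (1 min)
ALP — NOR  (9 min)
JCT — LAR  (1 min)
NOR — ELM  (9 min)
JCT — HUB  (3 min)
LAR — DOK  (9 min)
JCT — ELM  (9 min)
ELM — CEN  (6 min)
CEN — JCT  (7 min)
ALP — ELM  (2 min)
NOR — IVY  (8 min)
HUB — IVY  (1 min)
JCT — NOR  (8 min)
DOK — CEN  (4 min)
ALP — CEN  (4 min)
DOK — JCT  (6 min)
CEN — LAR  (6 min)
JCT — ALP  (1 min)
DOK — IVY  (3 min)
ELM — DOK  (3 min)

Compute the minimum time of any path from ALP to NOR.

9 min

Compare a few routes:
ALP → ELM → NOR: 2+9 = 11
ALP → NOR: 9 = 9
Cheapest is ALP → NOR at 9 min.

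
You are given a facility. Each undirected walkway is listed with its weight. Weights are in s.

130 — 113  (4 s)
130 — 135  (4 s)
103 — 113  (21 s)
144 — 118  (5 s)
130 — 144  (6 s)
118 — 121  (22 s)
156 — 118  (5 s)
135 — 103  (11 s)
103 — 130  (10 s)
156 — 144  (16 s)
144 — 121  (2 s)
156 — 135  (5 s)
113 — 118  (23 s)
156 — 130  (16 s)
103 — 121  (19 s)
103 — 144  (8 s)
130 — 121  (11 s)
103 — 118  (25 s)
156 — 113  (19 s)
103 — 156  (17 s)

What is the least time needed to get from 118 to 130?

11 s

Shortest distances from 118:
118: 0
144: 5  (via 118)
156: 5  (via 118)
121: 7  (via 144)
135: 10  (via 156)
130: 11  (via 144)
Shortest route: 118 → 144 → 130 = 11 s.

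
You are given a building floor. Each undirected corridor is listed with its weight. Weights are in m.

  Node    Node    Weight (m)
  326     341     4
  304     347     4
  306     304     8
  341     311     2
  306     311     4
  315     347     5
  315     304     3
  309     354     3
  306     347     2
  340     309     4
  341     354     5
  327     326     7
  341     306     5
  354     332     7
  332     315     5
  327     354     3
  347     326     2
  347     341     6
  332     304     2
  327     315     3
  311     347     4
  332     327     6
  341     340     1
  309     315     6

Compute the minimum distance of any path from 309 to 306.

Candidate routes:
309–340–341–306: 4+1+5 = 10
309–340–341–311–306: 4+1+2+4 = 11
The minimum is 10 m via 309–340–341–306.

10 m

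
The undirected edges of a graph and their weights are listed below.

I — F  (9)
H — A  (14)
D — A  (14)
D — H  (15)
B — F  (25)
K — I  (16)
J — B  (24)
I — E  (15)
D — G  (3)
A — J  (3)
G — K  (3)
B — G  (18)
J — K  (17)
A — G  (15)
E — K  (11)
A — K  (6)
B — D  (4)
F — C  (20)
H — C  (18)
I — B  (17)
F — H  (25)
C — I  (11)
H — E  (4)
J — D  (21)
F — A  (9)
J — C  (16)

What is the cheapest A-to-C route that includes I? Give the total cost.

29

Best A to I: A → F → I costing 18
Best I to C: I → C costing 11
Total via I: 18 + 11 = 29.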